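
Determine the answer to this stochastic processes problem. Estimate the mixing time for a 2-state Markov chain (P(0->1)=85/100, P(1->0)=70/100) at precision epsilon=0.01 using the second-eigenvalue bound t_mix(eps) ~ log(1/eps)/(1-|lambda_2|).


lambda_2 = |1 - p01 - p10| = |1 - 0.8500 - 0.7000| = 0.5500
t_mix ~ log(1/eps)/(1 - |lambda_2|)
= log(100)/(1 - 0.5500) = 4.6052/0.4500
= 10.2337

10.2337


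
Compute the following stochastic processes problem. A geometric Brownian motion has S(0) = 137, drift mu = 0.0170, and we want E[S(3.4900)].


E[S(t)] = S(0) * exp(mu * t)
= 137 * exp(0.0170 * 3.4900)
= 137 * 1.0611
= 145.3742

145.3742


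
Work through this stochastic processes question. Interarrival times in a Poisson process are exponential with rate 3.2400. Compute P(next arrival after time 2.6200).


P(X > t) = exp(-lambda * t)
= exp(-3.2400 * 2.6200)
= exp(-8.4888) = 2.0576e-04

2.0576e-04


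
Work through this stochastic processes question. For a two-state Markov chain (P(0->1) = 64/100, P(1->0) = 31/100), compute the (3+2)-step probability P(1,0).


P^5 = P^3 * P^2
Computing via matrix multiplication of the transition matrix.
Entry (1,0) of P^5 = 0.3263

0.3263


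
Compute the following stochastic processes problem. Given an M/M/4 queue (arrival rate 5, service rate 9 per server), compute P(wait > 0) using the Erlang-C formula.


a = lambda/mu = 0.5556
rho = a/c = 0.1389
Erlang-C formula applied:
C(c,a) = 0.0026

0.0026


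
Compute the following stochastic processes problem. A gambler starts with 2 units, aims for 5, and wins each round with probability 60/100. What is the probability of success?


Gambler's ruin formula:
r = q/p = 0.4000/0.6000 = 0.6667
P(win) = (1 - r^i)/(1 - r^N)
= (1 - 0.6667^2)/(1 - 0.6667^5)
= 0.6398

0.6398


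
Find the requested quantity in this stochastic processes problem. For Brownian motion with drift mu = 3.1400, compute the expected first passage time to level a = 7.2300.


Expected first passage time = a/mu
= 7.2300/3.1400
= 2.3025

2.3025


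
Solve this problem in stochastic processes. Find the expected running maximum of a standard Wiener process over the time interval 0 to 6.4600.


E(max B(s)) = sqrt(2t/pi)
= sqrt(2*6.4600/pi)
= sqrt(4.1126)
= 2.0279

2.0279


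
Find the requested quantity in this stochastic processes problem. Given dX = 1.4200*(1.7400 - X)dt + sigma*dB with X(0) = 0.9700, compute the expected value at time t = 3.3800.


E[X(t)] = mu + (X(0) - mu)*exp(-theta*t)
= 1.7400 + (0.9700 - 1.7400)*exp(-1.4200*3.3800)
= 1.7400 + -0.7700 * 0.0082
= 1.7337

1.7337


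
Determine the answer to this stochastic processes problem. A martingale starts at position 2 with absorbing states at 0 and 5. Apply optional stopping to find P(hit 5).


By optional stopping theorem: E(M at tau) = M(0) = 2
P(hit 5)*5 + P(hit 0)*0 = 2
P(hit 5) = (2 - 0)/(5 - 0) = 2/5 = 0.4000

0.4000


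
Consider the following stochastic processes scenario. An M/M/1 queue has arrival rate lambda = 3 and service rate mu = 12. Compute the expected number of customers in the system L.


rho = 3/12 = 0.2500
L = rho/(1-rho)
= 0.2500/0.7500
= 0.3333

0.3333


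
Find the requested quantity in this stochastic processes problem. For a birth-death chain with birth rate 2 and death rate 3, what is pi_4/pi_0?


For birth-death process, pi_n/pi_0 = (lambda/mu)^n
= (2/3)^4
= 0.1975

0.1975


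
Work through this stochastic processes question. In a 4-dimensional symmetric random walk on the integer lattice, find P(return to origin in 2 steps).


P(return in 2 steps) = P(reverse first step) = 1/(2d)
= 1/8
= 0.1250

0.1250


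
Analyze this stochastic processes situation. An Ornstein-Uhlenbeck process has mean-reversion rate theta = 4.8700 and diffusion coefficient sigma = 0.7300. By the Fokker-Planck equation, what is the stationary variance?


Stationary variance = sigma^2 / (2*theta)
= 0.7300^2 / (2*4.8700)
= 0.5329 / 9.7400
= 0.0547

0.0547


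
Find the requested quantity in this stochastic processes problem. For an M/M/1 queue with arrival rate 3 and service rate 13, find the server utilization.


rho = lambda/mu
= 3/13
= 0.2308

0.2308


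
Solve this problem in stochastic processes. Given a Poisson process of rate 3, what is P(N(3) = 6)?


P(N(t)=k) = (lambda*t)^k * exp(-lambda*t) / k!
lambda*t = 9
= 9^6 * exp(-9) / 6!
= 531441 * 1.2341e-04 / 720
= 0.0911

0.0911


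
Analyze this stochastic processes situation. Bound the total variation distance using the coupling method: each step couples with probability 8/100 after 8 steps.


TV distance bound <= (1-delta)^n
= (1 - 0.0800)^8
= 0.9200^8
= 0.5132

0.5132


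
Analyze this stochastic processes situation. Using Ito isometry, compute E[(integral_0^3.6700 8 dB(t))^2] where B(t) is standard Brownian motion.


By Ito isometry: E[(int f dB)^2] = int f^2 dt
= 8^2 * 3.6700
= 64 * 3.6700 = 234.8800

234.8800


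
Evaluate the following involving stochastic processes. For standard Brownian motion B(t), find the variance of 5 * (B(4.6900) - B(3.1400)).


Var(alpha*(B(t)-B(s))) = alpha^2 * (t-s)
= 5^2 * (4.6900 - 3.1400)
= 25 * 1.5500
= 38.7500

38.7500


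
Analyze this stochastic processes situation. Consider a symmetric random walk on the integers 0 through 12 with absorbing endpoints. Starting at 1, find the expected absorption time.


For symmetric RW on 0,...,N with absorbing barriers, E(i) = i*(N-i)
E(1) = 1 * 11 = 11

11


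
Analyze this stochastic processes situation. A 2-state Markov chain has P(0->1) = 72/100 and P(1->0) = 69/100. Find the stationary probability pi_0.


Stationary distribution: pi_0 = p10/(p01+p10), pi_1 = p01/(p01+p10)
p01 = 0.7200, p10 = 0.6900
pi_0 = 0.4894

0.4894


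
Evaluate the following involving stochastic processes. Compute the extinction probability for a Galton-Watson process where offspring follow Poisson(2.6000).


Since mu = 2.6000 > 1, extinction prob q < 1.
Solve s = exp(mu*(s-1)) iteratively.
q = 0.0951

0.0951


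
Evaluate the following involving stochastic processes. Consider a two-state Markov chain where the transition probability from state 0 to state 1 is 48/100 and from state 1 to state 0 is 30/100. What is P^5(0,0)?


Computing P^5 by matrix multiplication.
P = [[0.5200, 0.4800], [0.3000, 0.7000]]
After raising P to the power 5:
P^5(0,0) = 0.3849

0.3849


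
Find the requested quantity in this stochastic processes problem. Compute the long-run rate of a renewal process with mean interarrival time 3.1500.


Long-run renewal rate = 1/E(X)
= 1/3.1500
= 0.3175

0.3175


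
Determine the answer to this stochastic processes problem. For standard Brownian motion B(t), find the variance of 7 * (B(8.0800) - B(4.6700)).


Var(alpha*(B(t)-B(s))) = alpha^2 * (t-s)
= 7^2 * (8.0800 - 4.6700)
= 49 * 3.4100
= 167.0900

167.0900


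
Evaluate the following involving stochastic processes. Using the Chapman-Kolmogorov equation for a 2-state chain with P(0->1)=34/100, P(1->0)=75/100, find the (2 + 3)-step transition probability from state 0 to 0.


P^5 = P^2 * P^3
Computing via matrix multiplication of the transition matrix.
Entry (0,0) of P^5 = 0.6881

0.6881


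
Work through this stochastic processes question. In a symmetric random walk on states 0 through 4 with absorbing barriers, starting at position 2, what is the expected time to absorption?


For symmetric RW on 0,...,N with absorbing barriers, E(i) = i*(N-i)
E(2) = 2 * 2 = 4

4


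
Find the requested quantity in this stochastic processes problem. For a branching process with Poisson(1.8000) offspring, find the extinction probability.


Since mu = 1.8000 > 1, extinction prob q < 1.
Solve s = exp(mu*(s-1)) iteratively.
q = 0.2676

0.2676


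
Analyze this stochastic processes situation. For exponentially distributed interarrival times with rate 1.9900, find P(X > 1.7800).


P(X > t) = exp(-lambda * t)
= exp(-1.9900 * 1.7800)
= exp(-3.5422) = 0.0289

0.0289


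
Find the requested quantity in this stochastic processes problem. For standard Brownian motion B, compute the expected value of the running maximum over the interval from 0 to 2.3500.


E(max B(s)) = sqrt(2t/pi)
= sqrt(2*2.3500/pi)
= sqrt(1.4961)
= 1.2231

1.2231


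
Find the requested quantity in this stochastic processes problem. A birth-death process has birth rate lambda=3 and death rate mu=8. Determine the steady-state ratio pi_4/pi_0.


For birth-death process, pi_n/pi_0 = (lambda/mu)^n
= (3/8)^4
= 0.0198

0.0198


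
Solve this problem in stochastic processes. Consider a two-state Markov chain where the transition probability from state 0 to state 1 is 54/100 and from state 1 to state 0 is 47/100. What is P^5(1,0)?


Computing P^5 by matrix multiplication.
P = [[0.4600, 0.5400], [0.4700, 0.5300]]
After raising P to the power 5:
P^5(1,0) = 0.4653

0.4653


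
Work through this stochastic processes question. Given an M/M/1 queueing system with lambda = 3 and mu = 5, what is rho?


rho = lambda/mu
= 3/5
= 0.6000

0.6000


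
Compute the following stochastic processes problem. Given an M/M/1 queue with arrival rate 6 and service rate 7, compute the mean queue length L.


rho = 6/7 = 0.8571
L = rho/(1-rho)
= 0.8571/0.1429
= 6.0000

6.0000


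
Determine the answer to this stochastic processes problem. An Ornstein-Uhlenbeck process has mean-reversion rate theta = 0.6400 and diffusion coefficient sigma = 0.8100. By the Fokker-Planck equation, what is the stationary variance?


Stationary variance = sigma^2 / (2*theta)
= 0.8100^2 / (2*0.6400)
= 0.6561 / 1.2800
= 0.5126

0.5126


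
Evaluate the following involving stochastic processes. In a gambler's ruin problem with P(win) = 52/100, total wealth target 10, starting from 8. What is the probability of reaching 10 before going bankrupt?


Gambler's ruin formula:
r = q/p = 0.4800/0.5200 = 0.9231
P(win) = (1 - r^i)/(1 - r^N)
= (1 - 0.9231^8)/(1 - 0.9231^10)
= 0.8584

0.8584


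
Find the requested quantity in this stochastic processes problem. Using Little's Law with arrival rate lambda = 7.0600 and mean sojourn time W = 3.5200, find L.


Little's Law: L = lambda * W
= 7.0600 * 3.5200
= 24.8512

24.8512


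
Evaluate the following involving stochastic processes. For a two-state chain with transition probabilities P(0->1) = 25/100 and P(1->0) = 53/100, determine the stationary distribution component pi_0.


Stationary distribution: pi_0 = p10/(p01+p10), pi_1 = p01/(p01+p10)
p01 = 0.2500, p10 = 0.5300
pi_0 = 0.6795

0.6795


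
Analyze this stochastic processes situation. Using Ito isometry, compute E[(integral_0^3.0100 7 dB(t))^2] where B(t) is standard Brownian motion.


By Ito isometry: E[(int f dB)^2] = int f^2 dt
= 7^2 * 3.0100
= 49 * 3.0100 = 147.4900

147.4900


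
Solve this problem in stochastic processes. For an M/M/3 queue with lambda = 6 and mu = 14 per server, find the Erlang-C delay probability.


a = lambda/mu = 0.4286
rho = a/c = 0.1429
Erlang-C formula applied:
C(c,a) = 0.0100

0.0100


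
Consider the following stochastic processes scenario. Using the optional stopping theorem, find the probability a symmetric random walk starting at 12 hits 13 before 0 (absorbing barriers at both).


By optional stopping theorem: E(M at tau) = M(0) = 12
P(hit 13)*13 + P(hit 0)*0 = 12
P(hit 13) = (12 - 0)/(13 - 0) = 12/13 = 0.9231

0.9231


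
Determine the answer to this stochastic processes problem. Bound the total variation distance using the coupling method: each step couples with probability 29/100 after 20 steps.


TV distance bound <= (1-delta)^n
= (1 - 0.2900)^20
= 0.7100^20
= 0.0011

0.0011


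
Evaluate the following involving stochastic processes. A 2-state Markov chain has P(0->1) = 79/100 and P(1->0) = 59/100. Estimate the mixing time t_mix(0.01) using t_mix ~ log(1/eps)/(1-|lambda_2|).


lambda_2 = |1 - p01 - p10| = |1 - 0.7900 - 0.5900| = 0.3800
t_mix ~ log(1/eps)/(1 - |lambda_2|)
= log(100)/(1 - 0.3800) = 4.6052/0.6200
= 7.4277

7.4277


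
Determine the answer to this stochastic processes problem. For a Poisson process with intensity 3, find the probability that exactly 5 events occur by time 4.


P(N(t)=k) = (lambda*t)^k * exp(-lambda*t) / k!
lambda*t = 12
= 12^5 * exp(-12) / 5!
= 248832 * 6.1442e-06 / 120
= 0.0127

0.0127


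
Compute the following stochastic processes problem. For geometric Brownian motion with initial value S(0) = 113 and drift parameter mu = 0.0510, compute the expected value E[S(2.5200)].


E[S(t)] = S(0) * exp(mu * t)
= 113 * exp(0.0510 * 2.5200)
= 113 * 1.1371
= 128.4973

128.4973


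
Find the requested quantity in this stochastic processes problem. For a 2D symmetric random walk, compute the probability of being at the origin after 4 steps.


P = C(4,2)^2 / 4^4
= 6^2 / 256
= 36 / 256
= 0.1406

0.1406


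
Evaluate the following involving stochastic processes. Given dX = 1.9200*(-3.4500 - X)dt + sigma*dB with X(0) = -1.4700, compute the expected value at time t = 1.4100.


E[X(t)] = mu + (X(0) - mu)*exp(-theta*t)
= -3.4500 + (-1.4700 - -3.4500)*exp(-1.9200*1.4100)
= -3.4500 + 1.9800 * 0.0667
= -3.3179

-3.3179


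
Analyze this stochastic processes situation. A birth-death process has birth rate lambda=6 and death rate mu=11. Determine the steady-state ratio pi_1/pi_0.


For birth-death process, pi_n/pi_0 = (lambda/mu)^n
= (6/11)^1
= 0.5455

0.5455


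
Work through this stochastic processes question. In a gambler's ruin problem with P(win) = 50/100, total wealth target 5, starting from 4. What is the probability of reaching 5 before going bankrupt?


p = 1/2: P(win) = i/N = 4/5
= 0.8000

0.8000


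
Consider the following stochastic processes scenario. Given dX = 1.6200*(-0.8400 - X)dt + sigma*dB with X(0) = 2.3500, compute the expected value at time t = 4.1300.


E[X(t)] = mu + (X(0) - mu)*exp(-theta*t)
= -0.8400 + (2.3500 - -0.8400)*exp(-1.6200*4.1300)
= -0.8400 + 3.1900 * 0.0012
= -0.8360

-0.8360


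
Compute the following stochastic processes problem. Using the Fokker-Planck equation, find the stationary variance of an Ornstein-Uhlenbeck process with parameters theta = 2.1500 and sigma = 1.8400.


Stationary variance = sigma^2 / (2*theta)
= 1.8400^2 / (2*2.1500)
= 3.3856 / 4.3000
= 0.7873

0.7873


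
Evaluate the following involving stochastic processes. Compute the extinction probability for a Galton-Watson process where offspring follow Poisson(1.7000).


Since mu = 1.7000 > 1, extinction prob q < 1.
Solve s = exp(mu*(s-1)) iteratively.
q = 0.3088

0.3088


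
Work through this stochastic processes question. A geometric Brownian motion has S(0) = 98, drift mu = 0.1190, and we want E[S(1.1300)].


E[S(t)] = S(0) * exp(mu * t)
= 98 * exp(0.1190 * 1.1300)
= 98 * 1.1439
= 112.1052

112.1052


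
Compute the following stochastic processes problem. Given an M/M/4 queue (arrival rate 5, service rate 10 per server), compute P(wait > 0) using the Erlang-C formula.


a = lambda/mu = 0.5000
rho = a/c = 0.1250
Erlang-C formula applied:
C(c,a) = 0.0018

0.0018


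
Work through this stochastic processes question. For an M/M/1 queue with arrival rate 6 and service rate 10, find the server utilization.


rho = lambda/mu
= 6/10
= 0.6000

0.6000


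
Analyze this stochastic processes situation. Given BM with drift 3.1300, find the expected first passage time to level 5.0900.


Expected first passage time = a/mu
= 5.0900/3.1300
= 1.6262

1.6262


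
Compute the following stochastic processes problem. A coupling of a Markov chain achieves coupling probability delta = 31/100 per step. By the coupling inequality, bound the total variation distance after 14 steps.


TV distance bound <= (1-delta)^n
= (1 - 0.3100)^14
= 0.6900^14
= 0.0055

0.0055


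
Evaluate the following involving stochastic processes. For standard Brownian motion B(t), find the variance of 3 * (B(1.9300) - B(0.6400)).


Var(alpha*(B(t)-B(s))) = alpha^2 * (t-s)
= 3^2 * (1.9300 - 0.6400)
= 9 * 1.2900
= 11.6100

11.6100


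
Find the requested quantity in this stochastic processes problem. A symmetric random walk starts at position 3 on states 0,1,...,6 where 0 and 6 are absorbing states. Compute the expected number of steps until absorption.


For symmetric RW on 0,...,N with absorbing barriers, E(i) = i*(N-i)
E(3) = 3 * 3 = 9

9


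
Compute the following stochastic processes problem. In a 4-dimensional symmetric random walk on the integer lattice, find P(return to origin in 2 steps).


P(return in 2 steps) = P(reverse first step) = 1/(2d)
= 1/8
= 0.1250

0.1250


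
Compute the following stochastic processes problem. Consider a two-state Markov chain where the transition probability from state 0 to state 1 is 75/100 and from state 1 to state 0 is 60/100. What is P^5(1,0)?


Computing P^5 by matrix multiplication.
P = [[0.2500, 0.7500], [0.6000, 0.4000]]
After raising P to the power 5:
P^5(1,0) = 0.4468

0.4468


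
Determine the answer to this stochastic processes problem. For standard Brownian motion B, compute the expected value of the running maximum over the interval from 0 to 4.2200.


E(max B(s)) = sqrt(2t/pi)
= sqrt(2*4.2200/pi)
= sqrt(2.6865)
= 1.6391

1.6391


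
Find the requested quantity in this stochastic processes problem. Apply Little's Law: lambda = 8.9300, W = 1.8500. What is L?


Little's Law: L = lambda * W
= 8.9300 * 1.8500
= 16.5205

16.5205


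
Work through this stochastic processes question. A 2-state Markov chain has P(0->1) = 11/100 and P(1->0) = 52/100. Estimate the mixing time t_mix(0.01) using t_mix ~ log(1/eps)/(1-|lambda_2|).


lambda_2 = |1 - p01 - p10| = |1 - 0.1100 - 0.5200| = 0.3700
t_mix ~ log(1/eps)/(1 - |lambda_2|)
= log(100)/(1 - 0.3700) = 4.6052/0.6300
= 7.3098

7.3098


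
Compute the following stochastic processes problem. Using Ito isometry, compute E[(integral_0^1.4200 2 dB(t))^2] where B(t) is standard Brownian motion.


By Ito isometry: E[(int f dB)^2] = int f^2 dt
= 2^2 * 1.4200
= 4 * 1.4200 = 5.6800

5.6800


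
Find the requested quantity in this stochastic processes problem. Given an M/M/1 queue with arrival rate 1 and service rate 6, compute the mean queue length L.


rho = 1/6 = 0.1667
L = rho/(1-rho)
= 0.1667/0.8333
= 0.2000

0.2000


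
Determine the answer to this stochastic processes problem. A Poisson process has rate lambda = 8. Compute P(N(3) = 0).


P(N(t)=k) = (lambda*t)^k * exp(-lambda*t) / k!
lambda*t = 24
= 24^0 * exp(-24) / 0!
= 1 * 3.7751e-11 / 1
= 3.7751e-11

3.7751e-11


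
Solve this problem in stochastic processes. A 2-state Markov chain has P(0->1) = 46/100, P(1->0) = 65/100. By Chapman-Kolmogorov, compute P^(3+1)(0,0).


P^4 = P^3 * P^1
Computing via matrix multiplication of the transition matrix.
Entry (0,0) of P^4 = 0.5856

0.5856


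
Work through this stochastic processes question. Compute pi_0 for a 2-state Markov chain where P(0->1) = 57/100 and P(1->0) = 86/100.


Stationary distribution: pi_0 = p10/(p01+p10), pi_1 = p01/(p01+p10)
p01 = 0.5700, p10 = 0.8600
pi_0 = 0.6014

0.6014


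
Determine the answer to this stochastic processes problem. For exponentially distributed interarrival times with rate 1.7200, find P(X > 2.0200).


P(X > t) = exp(-lambda * t)
= exp(-1.7200 * 2.0200)
= exp(-3.4744) = 0.0310

0.0310


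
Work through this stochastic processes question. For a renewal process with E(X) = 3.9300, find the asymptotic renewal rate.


Long-run renewal rate = 1/E(X)
= 1/3.9300
= 0.2545

0.2545


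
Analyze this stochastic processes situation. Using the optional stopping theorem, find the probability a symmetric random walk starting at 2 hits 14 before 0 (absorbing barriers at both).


By optional stopping theorem: E(M at tau) = M(0) = 2
P(hit 14)*14 + P(hit 0)*0 = 2
P(hit 14) = (2 - 0)/(14 - 0) = 1/7 = 0.1429

0.1429


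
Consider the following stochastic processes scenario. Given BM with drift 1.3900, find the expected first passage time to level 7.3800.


Expected first passage time = a/mu
= 7.3800/1.3900
= 5.3094

5.3094


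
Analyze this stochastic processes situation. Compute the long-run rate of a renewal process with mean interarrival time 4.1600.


Long-run renewal rate = 1/E(X)
= 1/4.1600
= 0.2404

0.2404


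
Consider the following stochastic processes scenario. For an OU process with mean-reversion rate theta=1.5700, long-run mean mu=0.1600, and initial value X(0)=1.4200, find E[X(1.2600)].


E[X(t)] = mu + (X(0) - mu)*exp(-theta*t)
= 0.1600 + (1.4200 - 0.1600)*exp(-1.5700*1.2600)
= 0.1600 + 1.2600 * 0.1383
= 0.3343

0.3343


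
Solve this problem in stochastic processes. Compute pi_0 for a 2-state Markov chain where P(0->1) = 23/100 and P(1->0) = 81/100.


Stationary distribution: pi_0 = p10/(p01+p10), pi_1 = p01/(p01+p10)
p01 = 0.2300, p10 = 0.8100
pi_0 = 0.7788

0.7788


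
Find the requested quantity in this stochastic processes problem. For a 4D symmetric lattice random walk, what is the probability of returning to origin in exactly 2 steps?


P(return in 2 steps) = P(reverse first step) = 1/(2d)
= 1/8
= 0.1250

0.1250


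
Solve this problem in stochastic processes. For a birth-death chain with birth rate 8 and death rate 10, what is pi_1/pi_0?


For birth-death process, pi_n/pi_0 = (lambda/mu)^n
= (8/10)^1
= 0.8000

0.8000


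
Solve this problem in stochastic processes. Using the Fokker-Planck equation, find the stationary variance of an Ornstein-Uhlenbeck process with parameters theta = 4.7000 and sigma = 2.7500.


Stationary variance = sigma^2 / (2*theta)
= 2.7500^2 / (2*4.7000)
= 7.5625 / 9.4000
= 0.8045

0.8045


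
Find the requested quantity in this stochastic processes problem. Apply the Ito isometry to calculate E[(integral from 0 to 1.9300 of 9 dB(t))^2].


By Ito isometry: E[(int f dB)^2] = int f^2 dt
= 9^2 * 1.9300
= 81 * 1.9300 = 156.3300

156.3300


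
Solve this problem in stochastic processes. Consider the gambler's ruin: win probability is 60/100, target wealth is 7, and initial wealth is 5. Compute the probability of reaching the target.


Gambler's ruin formula:
r = q/p = 0.4000/0.6000 = 0.6667
P(win) = (1 - r^i)/(1 - r^N)
= (1 - 0.6667^5)/(1 - 0.6667^7)
= 0.9223

0.9223


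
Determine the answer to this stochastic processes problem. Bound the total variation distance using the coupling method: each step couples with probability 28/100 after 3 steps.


TV distance bound <= (1-delta)^n
= (1 - 0.2800)^3
= 0.7200^3
= 0.3732

0.3732


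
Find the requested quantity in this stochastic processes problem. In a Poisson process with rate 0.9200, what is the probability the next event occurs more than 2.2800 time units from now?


P(X > t) = exp(-lambda * t)
= exp(-0.9200 * 2.2800)
= exp(-2.0976) = 0.1228

0.1228


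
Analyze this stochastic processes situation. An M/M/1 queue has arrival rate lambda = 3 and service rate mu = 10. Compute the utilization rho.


rho = lambda/mu
= 3/10
= 0.3000

0.3000


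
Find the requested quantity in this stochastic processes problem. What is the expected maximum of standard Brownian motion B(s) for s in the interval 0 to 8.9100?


E(max B(s)) = sqrt(2t/pi)
= sqrt(2*8.9100/pi)
= sqrt(5.6723)
= 2.3817

2.3817


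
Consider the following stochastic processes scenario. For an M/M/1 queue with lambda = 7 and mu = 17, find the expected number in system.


rho = 7/17 = 0.4118
L = rho/(1-rho)
= 0.4118/0.5882
= 0.7000

0.7000


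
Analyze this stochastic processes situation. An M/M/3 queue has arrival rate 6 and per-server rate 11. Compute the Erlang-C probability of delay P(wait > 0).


a = lambda/mu = 0.5455
rho = a/c = 0.1818
Erlang-C formula applied:
C(c,a) = 0.0191

0.0191


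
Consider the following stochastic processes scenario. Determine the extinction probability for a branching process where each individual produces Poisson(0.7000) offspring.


Since mu = 0.7000 <= 1, extinction probability = 1.

1.0000


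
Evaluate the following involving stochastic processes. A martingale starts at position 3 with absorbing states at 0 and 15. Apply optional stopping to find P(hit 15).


By optional stopping theorem: E(M at tau) = M(0) = 3
P(hit 15)*15 + P(hit 0)*0 = 3
P(hit 15) = (3 - 0)/(15 - 0) = 1/5 = 0.2000

0.2000


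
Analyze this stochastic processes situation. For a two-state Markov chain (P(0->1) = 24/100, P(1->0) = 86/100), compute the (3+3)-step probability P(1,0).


P^6 = P^3 * P^3
Computing via matrix multiplication of the transition matrix.
Entry (1,0) of P^6 = 0.7818

0.7818


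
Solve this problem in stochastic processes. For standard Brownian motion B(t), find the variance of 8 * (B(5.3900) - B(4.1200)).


Var(alpha*(B(t)-B(s))) = alpha^2 * (t-s)
= 8^2 * (5.3900 - 4.1200)
= 64 * 1.2700
= 81.2800

81.2800


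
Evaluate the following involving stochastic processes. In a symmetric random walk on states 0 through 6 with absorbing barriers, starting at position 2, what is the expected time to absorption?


For symmetric RW on 0,...,N with absorbing barriers, E(i) = i*(N-i)
E(2) = 2 * 4 = 8

8


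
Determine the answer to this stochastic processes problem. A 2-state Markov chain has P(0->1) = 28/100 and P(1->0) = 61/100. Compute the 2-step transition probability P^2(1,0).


Computing P^2 by matrix multiplication.
P = [[0.7200, 0.2800], [0.6100, 0.3900]]
After raising P to the power 2:
P^2(1,0) = 0.6771

0.6771


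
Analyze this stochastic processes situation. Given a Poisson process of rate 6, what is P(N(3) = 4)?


P(N(t)=k) = (lambda*t)^k * exp(-lambda*t) / k!
lambda*t = 18
= 18^4 * exp(-18) / 4!
= 104976 * 1.5230e-08 / 24
= 6.6616e-05

6.6616e-05


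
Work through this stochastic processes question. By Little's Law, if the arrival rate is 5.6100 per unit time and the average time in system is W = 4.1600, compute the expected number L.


Little's Law: L = lambda * W
= 5.6100 * 4.1600
= 23.3376

23.3376


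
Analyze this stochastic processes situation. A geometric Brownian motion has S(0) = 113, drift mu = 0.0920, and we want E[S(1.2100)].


E[S(t)] = S(0) * exp(mu * t)
= 113 * exp(0.0920 * 1.2100)
= 113 * 1.1178
= 126.3060

126.3060


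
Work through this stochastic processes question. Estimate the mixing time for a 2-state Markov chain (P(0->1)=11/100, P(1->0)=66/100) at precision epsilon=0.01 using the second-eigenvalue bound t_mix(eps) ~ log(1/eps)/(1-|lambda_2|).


lambda_2 = |1 - p01 - p10| = |1 - 0.1100 - 0.6600| = 0.2300
t_mix ~ log(1/eps)/(1 - |lambda_2|)
= log(100)/(1 - 0.2300) = 4.6052/0.7700
= 5.9807

5.9807


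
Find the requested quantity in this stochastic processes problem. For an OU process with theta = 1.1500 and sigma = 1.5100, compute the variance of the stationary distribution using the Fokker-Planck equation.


Stationary variance = sigma^2 / (2*theta)
= 1.5100^2 / (2*1.1500)
= 2.2801 / 2.3000
= 0.9913

0.9913


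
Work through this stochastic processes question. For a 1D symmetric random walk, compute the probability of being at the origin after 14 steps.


P(S(14) = 0) = C(14,7) / 4^7
= 3432 / 16384
= 0.2095

0.2095


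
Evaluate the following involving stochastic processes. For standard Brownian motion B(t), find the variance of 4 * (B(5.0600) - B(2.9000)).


Var(alpha*(B(t)-B(s))) = alpha^2 * (t-s)
= 4^2 * (5.0600 - 2.9000)
= 16 * 2.1600
= 34.5600

34.5600


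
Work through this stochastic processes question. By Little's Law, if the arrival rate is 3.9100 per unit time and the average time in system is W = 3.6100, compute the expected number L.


Little's Law: L = lambda * W
= 3.9100 * 3.6100
= 14.1151

14.1151


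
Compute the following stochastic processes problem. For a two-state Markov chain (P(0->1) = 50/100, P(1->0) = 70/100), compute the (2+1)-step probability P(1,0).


P^3 = P^2 * P^1
Computing via matrix multiplication of the transition matrix.
Entry (1,0) of P^3 = 0.5880

0.5880


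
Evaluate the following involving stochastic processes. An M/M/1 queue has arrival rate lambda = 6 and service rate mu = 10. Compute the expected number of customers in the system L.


rho = 6/10 = 0.6000
L = rho/(1-rho)
= 0.6000/0.4000
= 1.5000

1.5000


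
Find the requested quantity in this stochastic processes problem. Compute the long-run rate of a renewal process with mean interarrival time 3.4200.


Long-run renewal rate = 1/E(X)
= 1/3.4200
= 0.2924

0.2924


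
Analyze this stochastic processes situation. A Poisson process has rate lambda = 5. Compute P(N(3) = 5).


P(N(t)=k) = (lambda*t)^k * exp(-lambda*t) / k!
lambda*t = 15
= 15^5 * exp(-15) / 5!
= 759375 * 3.0590e-07 / 120
= 0.0019

0.0019


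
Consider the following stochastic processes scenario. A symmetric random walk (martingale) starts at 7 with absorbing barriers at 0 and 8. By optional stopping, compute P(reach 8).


By optional stopping theorem: E(M at tau) = M(0) = 7
P(hit 8)*8 + P(hit 0)*0 = 7
P(hit 8) = (7 - 0)/(8 - 0) = 7/8 = 0.8750

0.8750


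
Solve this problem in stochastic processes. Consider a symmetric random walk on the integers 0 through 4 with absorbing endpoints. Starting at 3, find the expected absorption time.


For symmetric RW on 0,...,N with absorbing barriers, E(i) = i*(N-i)
E(3) = 3 * 1 = 3

3


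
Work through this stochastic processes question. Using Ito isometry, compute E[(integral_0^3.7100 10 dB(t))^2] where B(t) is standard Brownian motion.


By Ito isometry: E[(int f dB)^2] = int f^2 dt
= 10^2 * 3.7100
= 100 * 3.7100 = 371.0000

371.0000


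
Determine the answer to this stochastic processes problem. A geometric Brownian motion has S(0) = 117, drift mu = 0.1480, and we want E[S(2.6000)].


E[S(t)] = S(0) * exp(mu * t)
= 117 * exp(0.1480 * 2.6000)
= 117 * 1.4693
= 171.9105

171.9105


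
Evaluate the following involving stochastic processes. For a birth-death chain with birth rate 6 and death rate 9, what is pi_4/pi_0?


For birth-death process, pi_n/pi_0 = (lambda/mu)^n
= (6/9)^4
= 0.1975

0.1975


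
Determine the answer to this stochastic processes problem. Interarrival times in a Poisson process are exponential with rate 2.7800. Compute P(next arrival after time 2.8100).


P(X > t) = exp(-lambda * t)
= exp(-2.7800 * 2.8100)
= exp(-7.8118) = 4.0493e-04

4.0493e-04


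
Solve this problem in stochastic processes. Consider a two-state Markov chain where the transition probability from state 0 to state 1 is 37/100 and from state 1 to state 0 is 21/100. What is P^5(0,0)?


Computing P^5 by matrix multiplication.
P = [[0.6300, 0.3700], [0.2100, 0.7900]]
After raising P to the power 5:
P^5(0,0) = 0.3704

0.3704


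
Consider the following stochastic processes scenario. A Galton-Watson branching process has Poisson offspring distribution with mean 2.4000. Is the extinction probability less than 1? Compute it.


Since mu = 2.4000 > 1, extinction prob q < 1.
Solve s = exp(mu*(s-1)) iteratively.
q = 0.1214

0.1214


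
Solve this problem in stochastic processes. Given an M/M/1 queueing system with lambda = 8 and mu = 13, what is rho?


rho = lambda/mu
= 8/13
= 0.6154

0.6154


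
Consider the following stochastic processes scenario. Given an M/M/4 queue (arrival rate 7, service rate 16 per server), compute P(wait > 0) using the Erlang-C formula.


a = lambda/mu = 0.4375
rho = a/c = 0.1094
Erlang-C formula applied:
C(c,a) = 0.0011

0.0011


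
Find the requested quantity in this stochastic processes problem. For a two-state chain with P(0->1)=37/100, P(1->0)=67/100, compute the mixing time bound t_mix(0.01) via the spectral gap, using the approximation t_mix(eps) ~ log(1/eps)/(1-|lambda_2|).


lambda_2 = |1 - p01 - p10| = |1 - 0.3700 - 0.6700| = 0.0400
t_mix ~ log(1/eps)/(1 - |lambda_2|)
= log(100)/(1 - 0.0400) = 4.6052/0.9600
= 4.7971

4.7971


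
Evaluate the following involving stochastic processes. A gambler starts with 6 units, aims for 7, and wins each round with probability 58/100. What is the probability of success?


Gambler's ruin formula:
r = q/p = 0.4200/0.5800 = 0.7241
P(win) = (1 - r^i)/(1 - r^N)
= (1 - 0.7241^6)/(1 - 0.7241^7)
= 0.9556

0.9556


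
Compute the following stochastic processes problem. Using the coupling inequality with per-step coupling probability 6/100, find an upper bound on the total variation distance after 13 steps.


TV distance bound <= (1-delta)^n
= (1 - 0.0600)^13
= 0.9400^13
= 0.4474

0.4474


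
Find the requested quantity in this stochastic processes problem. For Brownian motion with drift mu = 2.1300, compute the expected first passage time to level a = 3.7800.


Expected first passage time = a/mu
= 3.7800/2.1300
= 1.7746

1.7746


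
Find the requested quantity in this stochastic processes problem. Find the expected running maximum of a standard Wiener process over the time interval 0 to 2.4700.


E(max B(s)) = sqrt(2t/pi)
= sqrt(2*2.4700/pi)
= sqrt(1.5725)
= 1.2540

1.2540


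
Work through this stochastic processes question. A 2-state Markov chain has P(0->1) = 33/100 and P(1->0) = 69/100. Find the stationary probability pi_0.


Stationary distribution: pi_0 = p10/(p01+p10), pi_1 = p01/(p01+p10)
p01 = 0.3300, p10 = 0.6900
pi_0 = 0.6765

0.6765


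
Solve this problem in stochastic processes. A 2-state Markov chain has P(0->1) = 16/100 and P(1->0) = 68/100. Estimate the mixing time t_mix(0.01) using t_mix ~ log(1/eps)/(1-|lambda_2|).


lambda_2 = |1 - p01 - p10| = |1 - 0.1600 - 0.6800| = 0.1600
t_mix ~ log(1/eps)/(1 - |lambda_2|)
= log(100)/(1 - 0.1600) = 4.6052/0.8400
= 5.4823

5.4823


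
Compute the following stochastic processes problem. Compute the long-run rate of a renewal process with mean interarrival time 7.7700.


Long-run renewal rate = 1/E(X)
= 1/7.7700
= 0.1287

0.1287


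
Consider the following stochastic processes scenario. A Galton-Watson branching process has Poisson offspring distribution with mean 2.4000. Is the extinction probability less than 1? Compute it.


Since mu = 2.4000 > 1, extinction prob q < 1.
Solve s = exp(mu*(s-1)) iteratively.
q = 0.1214

0.1214


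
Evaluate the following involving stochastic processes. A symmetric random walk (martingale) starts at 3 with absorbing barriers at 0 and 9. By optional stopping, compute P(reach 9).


By optional stopping theorem: E(M at tau) = M(0) = 3
P(hit 9)*9 + P(hit 0)*0 = 3
P(hit 9) = (3 - 0)/(9 - 0) = 1/3 = 0.3333

0.3333


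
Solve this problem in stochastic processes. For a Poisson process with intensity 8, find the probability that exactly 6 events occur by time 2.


P(N(t)=k) = (lambda*t)^k * exp(-lambda*t) / k!
lambda*t = 16
= 16^6 * exp(-16) / 6!
= 16777216 * 1.1254e-07 / 720
= 0.0026

0.0026


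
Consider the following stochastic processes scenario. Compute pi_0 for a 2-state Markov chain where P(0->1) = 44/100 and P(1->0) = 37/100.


Stationary distribution: pi_0 = p10/(p01+p10), pi_1 = p01/(p01+p10)
p01 = 0.4400, p10 = 0.3700
pi_0 = 0.4568

0.4568


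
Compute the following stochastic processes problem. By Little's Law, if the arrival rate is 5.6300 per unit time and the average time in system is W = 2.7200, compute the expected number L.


Little's Law: L = lambda * W
= 5.6300 * 2.7200
= 15.3136

15.3136


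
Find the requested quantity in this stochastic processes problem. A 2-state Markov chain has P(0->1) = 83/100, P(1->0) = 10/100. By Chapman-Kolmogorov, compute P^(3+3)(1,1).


P^6 = P^3 * P^3
Computing via matrix multiplication of the transition matrix.
Entry (1,1) of P^6 = 0.8925

0.8925


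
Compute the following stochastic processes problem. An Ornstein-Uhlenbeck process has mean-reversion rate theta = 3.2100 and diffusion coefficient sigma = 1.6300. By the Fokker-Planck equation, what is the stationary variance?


Stationary variance = sigma^2 / (2*theta)
= 1.6300^2 / (2*3.2100)
= 2.6569 / 6.4200
= 0.4138

0.4138


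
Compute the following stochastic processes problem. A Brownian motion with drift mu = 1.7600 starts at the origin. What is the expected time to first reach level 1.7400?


Expected first passage time = a/mu
= 1.7400/1.7600
= 0.9886

0.9886


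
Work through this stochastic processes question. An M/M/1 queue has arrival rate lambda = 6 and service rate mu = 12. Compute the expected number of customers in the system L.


rho = 6/12 = 0.5000
L = rho/(1-rho)
= 0.5000/0.5000
= 1.0000

1.0000


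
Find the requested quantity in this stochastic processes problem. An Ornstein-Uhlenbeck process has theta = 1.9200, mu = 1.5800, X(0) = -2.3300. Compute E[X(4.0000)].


E[X(t)] = mu + (X(0) - mu)*exp(-theta*t)
= 1.5800 + (-2.3300 - 1.5800)*exp(-1.9200*4.0000)
= 1.5800 + -3.9100 * 4.6197e-04
= 1.5782

1.5782


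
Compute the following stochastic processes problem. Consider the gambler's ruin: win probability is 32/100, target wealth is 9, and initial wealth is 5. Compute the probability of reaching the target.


Gambler's ruin formula:
r = q/p = 0.6800/0.3200 = 2.1250
P(win) = (1 - r^i)/(1 - r^N)
= (1 - 2.1250^5)/(1 - 2.1250^9)
= 0.0480

0.0480


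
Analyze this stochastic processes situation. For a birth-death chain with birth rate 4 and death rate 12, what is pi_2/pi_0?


For birth-death process, pi_n/pi_0 = (lambda/mu)^n
= (4/12)^2
= 0.1111

0.1111


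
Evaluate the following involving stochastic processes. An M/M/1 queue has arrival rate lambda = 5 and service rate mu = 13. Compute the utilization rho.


rho = lambda/mu
= 5/13
= 0.3846

0.3846


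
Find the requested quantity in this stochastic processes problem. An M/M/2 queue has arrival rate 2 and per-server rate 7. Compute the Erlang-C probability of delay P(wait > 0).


a = lambda/mu = 0.2857
rho = a/c = 0.1429
Erlang-C formula applied:
C(c,a) = 0.0357

0.0357


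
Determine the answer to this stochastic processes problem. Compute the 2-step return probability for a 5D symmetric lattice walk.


P(return in 2 steps) = P(reverse first step) = 1/(2d)
= 1/10
= 0.1000

0.1000


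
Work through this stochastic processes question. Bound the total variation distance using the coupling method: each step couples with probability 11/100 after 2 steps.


TV distance bound <= (1-delta)^n
= (1 - 0.1100)^2
= 0.8900^2
= 0.7921

0.7921


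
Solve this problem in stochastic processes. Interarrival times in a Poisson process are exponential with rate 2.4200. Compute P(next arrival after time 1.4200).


P(X > t) = exp(-lambda * t)
= exp(-2.4200 * 1.4200)
= exp(-3.4364) = 0.0322

0.0322


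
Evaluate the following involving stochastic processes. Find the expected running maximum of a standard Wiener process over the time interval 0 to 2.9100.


E(max B(s)) = sqrt(2t/pi)
= sqrt(2*2.9100/pi)
= sqrt(1.8526)
= 1.3611

1.3611


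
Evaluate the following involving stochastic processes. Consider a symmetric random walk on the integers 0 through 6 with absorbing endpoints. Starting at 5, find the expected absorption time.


For symmetric RW on 0,...,N with absorbing barriers, E(i) = i*(N-i)
E(5) = 5 * 1 = 5

5


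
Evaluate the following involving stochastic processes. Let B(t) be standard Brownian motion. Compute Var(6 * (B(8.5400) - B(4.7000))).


Var(alpha*(B(t)-B(s))) = alpha^2 * (t-s)
= 6^2 * (8.5400 - 4.7000)
= 36 * 3.8400
= 138.2400

138.2400


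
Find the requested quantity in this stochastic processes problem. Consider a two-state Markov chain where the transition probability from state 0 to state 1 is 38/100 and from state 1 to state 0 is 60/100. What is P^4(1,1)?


Computing P^4 by matrix multiplication.
P = [[0.6200, 0.3800], [0.6000, 0.4000]]
After raising P to the power 4:
P^4(1,1) = 0.3878

0.3878


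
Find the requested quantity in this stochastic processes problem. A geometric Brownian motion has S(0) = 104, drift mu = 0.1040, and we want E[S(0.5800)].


E[S(t)] = S(0) * exp(mu * t)
= 104 * exp(0.1040 * 0.5800)
= 104 * 1.0622
= 110.4663

110.4663
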